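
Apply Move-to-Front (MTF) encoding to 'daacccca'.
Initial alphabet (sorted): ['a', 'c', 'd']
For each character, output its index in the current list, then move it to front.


MTF encoding:
'd': index 2 in ['a', 'c', 'd'] -> ['d', 'a', 'c']
'a': index 1 in ['d', 'a', 'c'] -> ['a', 'd', 'c']
'a': index 0 in ['a', 'd', 'c'] -> ['a', 'd', 'c']
'c': index 2 in ['a', 'd', 'c'] -> ['c', 'a', 'd']
'c': index 0 in ['c', 'a', 'd'] -> ['c', 'a', 'd']
'c': index 0 in ['c', 'a', 'd'] -> ['c', 'a', 'd']
'c': index 0 in ['c', 'a', 'd'] -> ['c', 'a', 'd']
'a': index 1 in ['c', 'a', 'd'] -> ['a', 'c', 'd']


Output: [2, 1, 0, 2, 0, 0, 0, 1]


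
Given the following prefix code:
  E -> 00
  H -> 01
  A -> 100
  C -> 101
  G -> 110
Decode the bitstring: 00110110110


Decoding step by step:
Bits 00 -> E
Bits 110 -> G
Bits 110 -> G
Bits 110 -> G


Decoded message: EGGG


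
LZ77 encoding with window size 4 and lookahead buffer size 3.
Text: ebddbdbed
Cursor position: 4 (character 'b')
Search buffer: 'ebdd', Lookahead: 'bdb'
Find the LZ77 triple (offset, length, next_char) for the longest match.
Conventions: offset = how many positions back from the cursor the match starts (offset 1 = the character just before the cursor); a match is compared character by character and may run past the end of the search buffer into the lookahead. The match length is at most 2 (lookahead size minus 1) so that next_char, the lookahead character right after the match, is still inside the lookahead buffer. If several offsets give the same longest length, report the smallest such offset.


Try each offset into the search buffer:
  offset=1 (pos 3, char 'd'): match length 0
  offset=2 (pos 2, char 'd'): match length 0
  offset=3 (pos 1, char 'b'): match length 2
  offset=4 (pos 0, char 'e'): match length 0
Longest match has length 2 at offset 3.
next_char = character at position 4 + 2 = 6 -> 'b'

Best match: offset=3, length=2 (matching 'bd' starting at position 1)
LZ77 triple: (3, 2, 'b')


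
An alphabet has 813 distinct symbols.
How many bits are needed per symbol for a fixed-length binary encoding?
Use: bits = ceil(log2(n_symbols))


log2(813) = 9.6671
Bracket: 2^9 = 512 < 813 <= 2^10 = 1024
So ceil(log2(813)) = 10

bits = ceil(log2(813)) = ceil(9.6671) = 10 bits


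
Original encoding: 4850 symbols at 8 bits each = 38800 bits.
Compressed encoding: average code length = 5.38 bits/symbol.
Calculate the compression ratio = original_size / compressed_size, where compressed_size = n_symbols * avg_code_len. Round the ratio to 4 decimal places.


original_size = n_symbols * orig_bits = 4850 * 8 = 38800 bits
compressed_size = n_symbols * avg_code_len = 4850 * 5.38 = 26093.0 bits
ratio = original_size / compressed_size = 38800 / 26093.0 = 1.487

Compression ratio = 1.487


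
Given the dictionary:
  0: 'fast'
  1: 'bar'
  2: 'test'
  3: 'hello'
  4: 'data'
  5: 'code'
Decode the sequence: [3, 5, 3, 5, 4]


Look up each index in the dictionary:
  3 -> 'hello'
  5 -> 'code'
  3 -> 'hello'
  5 -> 'code'
  4 -> 'data'

Decoded: "hello code hello code data"


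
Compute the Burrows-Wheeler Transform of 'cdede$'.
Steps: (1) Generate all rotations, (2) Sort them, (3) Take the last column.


Rotations (sorted):
  0: $cdede -> last char: e
  1: cdede$ -> last char: $
  2: de$cde -> last char: e
  3: dede$c -> last char: c
  4: e$cded -> last char: d
  5: ede$cd -> last char: d


BWT = e$ecdd


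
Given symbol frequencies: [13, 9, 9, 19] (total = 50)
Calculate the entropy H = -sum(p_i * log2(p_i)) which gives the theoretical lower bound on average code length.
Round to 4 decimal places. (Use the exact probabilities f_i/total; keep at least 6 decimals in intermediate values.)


Per-symbol terms -p_i * log2(p_i) with p_i = f_i/50:
  p = 13/50 = 0.260000: log2(p) = -1.943416, -p*log2(p) = 0.505288
  p = 9/50 = 0.180000: log2(p) = -2.473931, -p*log2(p) = 0.445308
  p = 9/50 = 0.180000: log2(p) = -2.473931, -p*log2(p) = 0.445308
  p = 19/50 = 0.380000: log2(p) = -1.395929, -p*log2(p) = 0.530453
H = 0.505288 + 0.445308 + 0.445308 + 0.530453 = 1.926357

H = 1.9264 bits/symbol


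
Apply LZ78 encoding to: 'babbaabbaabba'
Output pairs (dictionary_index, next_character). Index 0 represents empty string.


LZ78 encoding steps:
Dictionary: {0: ''}
Step 1: w='' (idx 0), next='b' -> output (0, 'b'), add 'b' as idx 1
Step 2: w='' (idx 0), next='a' -> output (0, 'a'), add 'a' as idx 2
Step 3: w='b' (idx 1), next='b' -> output (1, 'b'), add 'bb' as idx 3
Step 4: w='a' (idx 2), next='a' -> output (2, 'a'), add 'aa' as idx 4
Step 5: w='bb' (idx 3), next='a' -> output (3, 'a'), add 'bba' as idx 5
Step 6: w='a' (idx 2), next='b' -> output (2, 'b'), add 'ab' as idx 6
Step 7: w='b' (idx 1), next='a' -> output (1, 'a'), add 'ba' as idx 7


Encoded: [(0, 'b'), (0, 'a'), (1, 'b'), (2, 'a'), (3, 'a'), (2, 'b'), (1, 'a')]


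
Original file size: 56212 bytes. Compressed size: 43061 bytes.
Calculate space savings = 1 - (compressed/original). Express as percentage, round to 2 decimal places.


ratio = compressed/original = 43061/56212 = 0.766046
savings = 1 - ratio = 1 - 0.766046 = 0.233954
as a percentage: 0.233954 * 100 = 23.4%

Space savings = 1 - 43061/56212 = 23.4%


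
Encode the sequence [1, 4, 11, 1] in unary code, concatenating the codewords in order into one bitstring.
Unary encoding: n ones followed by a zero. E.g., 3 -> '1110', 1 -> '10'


Encode each number as n ones followed by a terminating 0:
  1 -> 10 (2 bits)
  4 -> 11110 (5 bits)
  11 -> 111111111110 (12 bits)
  1 -> 10 (2 bits)
Total length = 2 + 5 + 12 + 2 = 21 bits.

Unary([1, 4, 11, 1]) = 101111011111111111010 (21 bits)


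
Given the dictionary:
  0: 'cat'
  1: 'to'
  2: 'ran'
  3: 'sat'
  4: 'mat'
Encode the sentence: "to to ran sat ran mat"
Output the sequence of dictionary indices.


Look up each word in the dictionary:
  'to' -> 1
  'to' -> 1
  'ran' -> 2
  'sat' -> 3
  'ran' -> 2
  'mat' -> 4

Encoded: [1, 1, 2, 3, 2, 4]


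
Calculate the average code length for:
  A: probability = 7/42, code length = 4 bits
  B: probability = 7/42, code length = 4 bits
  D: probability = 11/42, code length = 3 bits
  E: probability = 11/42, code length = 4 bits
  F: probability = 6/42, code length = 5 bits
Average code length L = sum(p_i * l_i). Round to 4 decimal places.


Weighted contributions p_i * l_i:
  A: (7/42) * 4 = 28/42
  B: (7/42) * 4 = 28/42
  D: (11/42) * 3 = 33/42
  E: (11/42) * 4 = 44/42
  F: (6/42) * 5 = 30/42
Sum = (28 + 28 + 33 + 44 + 30)/42 = 163/42

L = 163/42 = 3.8810 bits/symbol


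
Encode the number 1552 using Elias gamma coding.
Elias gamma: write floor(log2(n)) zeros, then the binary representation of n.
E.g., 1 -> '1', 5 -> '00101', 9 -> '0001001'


num_bits = floor(log2(1552)) + 1 = 11
leading_zeros = num_bits - 1 = 10
binary(1552) = 11000010000

Elias gamma(1552) = '0000000000' + '11000010000' = 000000000011000010000 (21 bits)


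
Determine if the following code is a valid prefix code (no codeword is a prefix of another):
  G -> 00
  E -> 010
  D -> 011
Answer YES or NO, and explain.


Checking each pair (does one codeword prefix another?):
  G='00' vs E='010': no prefix
  G='00' vs D='011': no prefix
  E='010' vs G='00': no prefix
  E='010' vs D='011': no prefix
  D='011' vs G='00': no prefix
  D='011' vs E='010': no prefix
No violation found over all pairs.

YES -- this is a valid prefix code. No codeword is a prefix of any other codeword.


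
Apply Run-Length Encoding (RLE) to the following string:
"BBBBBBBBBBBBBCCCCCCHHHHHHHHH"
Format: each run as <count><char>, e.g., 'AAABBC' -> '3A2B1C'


Scanning runs left to right:
  i=0: run of 'B' x 13 -> '13B'
  i=13: run of 'C' x 6 -> '6C'
  i=19: run of 'H' x 9 -> '9H'

RLE = 13B6C9H


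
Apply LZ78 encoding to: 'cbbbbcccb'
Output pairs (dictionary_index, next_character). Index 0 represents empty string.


LZ78 encoding steps:
Dictionary: {0: ''}
Step 1: w='' (idx 0), next='c' -> output (0, 'c'), add 'c' as idx 1
Step 2: w='' (idx 0), next='b' -> output (0, 'b'), add 'b' as idx 2
Step 3: w='b' (idx 2), next='b' -> output (2, 'b'), add 'bb' as idx 3
Step 4: w='b' (idx 2), next='c' -> output (2, 'c'), add 'bc' as idx 4
Step 5: w='c' (idx 1), next='c' -> output (1, 'c'), add 'cc' as idx 5
Step 6: w='b' (idx 2), end of input -> output (2, '')


Encoded: [(0, 'c'), (0, 'b'), (2, 'b'), (2, 'c'), (1, 'c'), (2, '')]


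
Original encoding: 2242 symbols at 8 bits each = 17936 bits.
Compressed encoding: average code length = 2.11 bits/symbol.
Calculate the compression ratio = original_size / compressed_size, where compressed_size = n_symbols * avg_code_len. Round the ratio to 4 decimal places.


original_size = n_symbols * orig_bits = 2242 * 8 = 17936 bits
compressed_size = n_symbols * avg_code_len = 2242 * 2.11 = 4730.62 bits
ratio = original_size / compressed_size = 17936 / 4730.62 = 3.7915

Compression ratio = 3.7915


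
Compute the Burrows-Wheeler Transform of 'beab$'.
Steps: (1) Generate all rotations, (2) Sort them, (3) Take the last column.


Rotations (sorted):
  0: $beab -> last char: b
  1: ab$be -> last char: e
  2: b$bea -> last char: a
  3: beab$ -> last char: $
  4: eab$b -> last char: b


BWT = bea$b


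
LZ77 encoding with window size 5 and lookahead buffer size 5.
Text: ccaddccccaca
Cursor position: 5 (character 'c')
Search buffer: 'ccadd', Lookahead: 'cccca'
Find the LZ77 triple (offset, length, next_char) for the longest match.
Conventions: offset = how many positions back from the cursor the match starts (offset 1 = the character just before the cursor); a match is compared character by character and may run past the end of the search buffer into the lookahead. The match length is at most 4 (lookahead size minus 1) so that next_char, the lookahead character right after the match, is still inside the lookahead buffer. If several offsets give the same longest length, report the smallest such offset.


Try each offset into the search buffer:
  offset=1 (pos 4, char 'd'): match length 0
  offset=2 (pos 3, char 'd'): match length 0
  offset=3 (pos 2, char 'a'): match length 0
  offset=4 (pos 1, char 'c'): match length 1
  offset=5 (pos 0, char 'c'): match length 2
Longest match has length 2 at offset 5.
next_char = character at position 5 + 2 = 7 -> 'c'

Best match: offset=5, length=2 (matching 'cc' starting at position 0)
LZ77 triple: (5, 2, 'c')


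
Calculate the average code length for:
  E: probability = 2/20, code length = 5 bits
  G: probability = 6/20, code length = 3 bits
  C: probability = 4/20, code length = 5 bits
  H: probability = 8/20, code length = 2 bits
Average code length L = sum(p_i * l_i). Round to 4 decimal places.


Weighted contributions p_i * l_i:
  E: (2/20) * 5 = 10/20
  G: (6/20) * 3 = 18/20
  C: (4/20) * 5 = 20/20
  H: (8/20) * 2 = 16/20
Sum = (10 + 18 + 20 + 16)/20 = 64/20

L = 64/20 = 3.2000 bits/symbol


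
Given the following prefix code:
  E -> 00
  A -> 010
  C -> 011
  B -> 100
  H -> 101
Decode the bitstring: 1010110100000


Decoding step by step:
Bits 101 -> H
Bits 011 -> C
Bits 010 -> A
Bits 00 -> E
Bits 00 -> E


Decoded message: HCAEE


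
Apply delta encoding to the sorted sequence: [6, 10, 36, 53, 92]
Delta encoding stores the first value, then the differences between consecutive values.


First value: 6
Deltas:
  10 - 6 = 4
  36 - 10 = 26
  53 - 36 = 17
  92 - 53 = 39


Delta encoded: [6, 4, 26, 17, 39]


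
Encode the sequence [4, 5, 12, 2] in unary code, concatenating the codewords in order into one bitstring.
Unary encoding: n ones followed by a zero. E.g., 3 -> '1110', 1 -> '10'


Encode each number as n ones followed by a terminating 0:
  4 -> 11110 (5 bits)
  5 -> 111110 (6 bits)
  12 -> 1111111111110 (13 bits)
  2 -> 110 (3 bits)
Total length = 5 + 6 + 13 + 3 = 27 bits.

Unary([4, 5, 12, 2]) = 111101111101111111111110110 (27 bits)


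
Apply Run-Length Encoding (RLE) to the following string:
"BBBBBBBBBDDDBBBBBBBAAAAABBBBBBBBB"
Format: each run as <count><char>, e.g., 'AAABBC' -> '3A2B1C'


Scanning runs left to right:
  i=0: run of 'B' x 9 -> '9B'
  i=9: run of 'D' x 3 -> '3D'
  i=12: run of 'B' x 7 -> '7B'
  i=19: run of 'A' x 5 -> '5A'
  i=24: run of 'B' x 9 -> '9B'

RLE = 9B3D7B5A9B


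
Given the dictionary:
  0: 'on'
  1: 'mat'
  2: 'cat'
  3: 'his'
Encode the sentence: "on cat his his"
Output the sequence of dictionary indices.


Look up each word in the dictionary:
  'on' -> 0
  'cat' -> 2
  'his' -> 3
  'his' -> 3

Encoded: [0, 2, 3, 3]


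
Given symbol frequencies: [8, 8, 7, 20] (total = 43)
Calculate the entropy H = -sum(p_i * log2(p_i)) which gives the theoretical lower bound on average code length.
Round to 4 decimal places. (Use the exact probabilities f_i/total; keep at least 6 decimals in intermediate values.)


Per-symbol terms -p_i * log2(p_i) with p_i = f_i/43:
  p = 8/43 = 0.186047: log2(p) = -2.426265, -p*log2(p) = 0.451398
  p = 8/43 = 0.186047: log2(p) = -2.426265, -p*log2(p) = 0.451398
  p = 7/43 = 0.162791: log2(p) = -2.618910, -p*log2(p) = 0.426334
  p = 20/43 = 0.465116: log2(p) = -1.104337, -p*log2(p) = 0.513645
H = 0.451398 + 0.451398 + 0.426334 + 0.513645 = 1.842775

H = 1.8428 bits/symbol


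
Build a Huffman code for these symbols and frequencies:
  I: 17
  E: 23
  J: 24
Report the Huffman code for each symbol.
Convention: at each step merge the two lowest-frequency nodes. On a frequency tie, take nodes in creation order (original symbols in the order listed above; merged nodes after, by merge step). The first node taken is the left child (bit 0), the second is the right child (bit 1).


Huffman tree construction:
Step 1: Merge I(17) + E(23) = 40
Step 2: Merge J(24) + (I+E)(40) = 64
Read each symbol's code off the tree from the root (left child = 0, right child = 1).

Codes:
  I: 10 (length 2)
  E: 11 (length 2)
  J: 0 (length 1)
Average code length: 104/64 = 1.6250 bits/symbol


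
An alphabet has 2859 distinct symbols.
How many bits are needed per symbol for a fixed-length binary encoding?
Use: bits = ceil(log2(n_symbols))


log2(2859) = 11.4813
Bracket: 2^11 = 2048 < 2859 <= 2^12 = 4096
So ceil(log2(2859)) = 12

bits = ceil(log2(2859)) = ceil(11.4813) = 12 bits


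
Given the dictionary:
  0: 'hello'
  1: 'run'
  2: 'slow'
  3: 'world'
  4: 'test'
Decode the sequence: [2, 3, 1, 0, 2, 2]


Look up each index in the dictionary:
  2 -> 'slow'
  3 -> 'world'
  1 -> 'run'
  0 -> 'hello'
  2 -> 'slow'
  2 -> 'slow'

Decoded: "slow world run hello slow slow"


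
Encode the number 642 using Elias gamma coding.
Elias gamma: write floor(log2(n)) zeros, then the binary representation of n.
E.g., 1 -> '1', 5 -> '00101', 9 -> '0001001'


num_bits = floor(log2(642)) + 1 = 10
leading_zeros = num_bits - 1 = 9
binary(642) = 1010000010

Elias gamma(642) = '000000000' + '1010000010' = 0000000001010000010 (19 bits)


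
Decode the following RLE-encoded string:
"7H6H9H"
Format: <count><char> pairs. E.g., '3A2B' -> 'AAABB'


Expanding each <count><char> pair:
  7H -> 'HHHHHHH'
  6H -> 'HHHHHH'
  9H -> 'HHHHHHHHH'

Decoded = HHHHHHHHHHHHHHHHHHHHHH


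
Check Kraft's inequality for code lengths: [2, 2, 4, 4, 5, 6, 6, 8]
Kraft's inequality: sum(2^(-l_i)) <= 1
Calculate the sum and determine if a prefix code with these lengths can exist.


Sum = 2^(-2) + 2^(-2) + 2^(-4) + 2^(-4) + 2^(-5) + 2^(-6) + 2^(-6) + 2^(-8)
    = 0.25 + 0.25 + 0.0625 + 0.0625 + 0.03125 + 0.015625 + 0.015625 + 0.00390625
    = 177/256 = 0.69140625
Since 0.69140625 <= 1, Kraft's inequality IS satisfied.
A prefix code with these lengths CAN exist.

Kraft sum = 0.69140625. Satisfied.


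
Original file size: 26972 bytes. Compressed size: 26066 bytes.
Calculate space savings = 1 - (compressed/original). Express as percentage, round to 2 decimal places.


ratio = compressed/original = 26066/26972 = 0.96641
savings = 1 - ratio = 1 - 0.96641 = 0.03359
as a percentage: 0.03359 * 100 = 3.36%

Space savings = 1 - 26066/26972 = 3.36%


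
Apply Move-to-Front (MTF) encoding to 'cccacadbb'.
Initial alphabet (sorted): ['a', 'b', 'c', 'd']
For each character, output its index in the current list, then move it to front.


MTF encoding:
'c': index 2 in ['a', 'b', 'c', 'd'] -> ['c', 'a', 'b', 'd']
'c': index 0 in ['c', 'a', 'b', 'd'] -> ['c', 'a', 'b', 'd']
'c': index 0 in ['c', 'a', 'b', 'd'] -> ['c', 'a', 'b', 'd']
'a': index 1 in ['c', 'a', 'b', 'd'] -> ['a', 'c', 'b', 'd']
'c': index 1 in ['a', 'c', 'b', 'd'] -> ['c', 'a', 'b', 'd']
'a': index 1 in ['c', 'a', 'b', 'd'] -> ['a', 'c', 'b', 'd']
'd': index 3 in ['a', 'c', 'b', 'd'] -> ['d', 'a', 'c', 'b']
'b': index 3 in ['d', 'a', 'c', 'b'] -> ['b', 'd', 'a', 'c']
'b': index 0 in ['b', 'd', 'a', 'c'] -> ['b', 'd', 'a', 'c']


Output: [2, 0, 0, 1, 1, 1, 3, 3, 0]


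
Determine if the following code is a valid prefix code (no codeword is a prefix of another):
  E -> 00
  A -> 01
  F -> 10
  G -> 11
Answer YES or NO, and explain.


Checking each pair (does one codeword prefix another?):
  E='00' vs A='01': no prefix
  E='00' vs F='10': no prefix
  E='00' vs G='11': no prefix
  A='01' vs E='00': no prefix
  A='01' vs F='10': no prefix
  A='01' vs G='11': no prefix
  F='10' vs E='00': no prefix
  F='10' vs A='01': no prefix
  F='10' vs G='11': no prefix
  G='11' vs E='00': no prefix
  G='11' vs A='01': no prefix
  G='11' vs F='10': no prefix
No violation found over all pairs.

YES -- this is a valid prefix code. No codeword is a prefix of any other codeword.


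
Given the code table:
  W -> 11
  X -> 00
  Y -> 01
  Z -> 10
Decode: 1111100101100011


Decoding:
11 -> W
11 -> W
10 -> Z
01 -> Y
01 -> Y
10 -> Z
00 -> X
11 -> W


Result: WWZYYZXW


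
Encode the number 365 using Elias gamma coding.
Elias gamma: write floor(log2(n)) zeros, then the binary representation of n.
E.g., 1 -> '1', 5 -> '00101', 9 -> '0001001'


num_bits = floor(log2(365)) + 1 = 9
leading_zeros = num_bits - 1 = 8
binary(365) = 101101101

Elias gamma(365) = '00000000' + '101101101' = 00000000101101101 (17 bits)


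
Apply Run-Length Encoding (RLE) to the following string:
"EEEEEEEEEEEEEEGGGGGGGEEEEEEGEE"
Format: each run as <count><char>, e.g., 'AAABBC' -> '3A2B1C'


Scanning runs left to right:
  i=0: run of 'E' x 14 -> '14E'
  i=14: run of 'G' x 7 -> '7G'
  i=21: run of 'E' x 6 -> '6E'
  i=27: run of 'G' x 1 -> '1G'
  i=28: run of 'E' x 2 -> '2E'

RLE = 14E7G6E1G2E


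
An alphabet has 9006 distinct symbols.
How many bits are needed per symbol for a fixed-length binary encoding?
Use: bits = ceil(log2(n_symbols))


log2(9006) = 13.1367
Bracket: 2^13 = 8192 < 9006 <= 2^14 = 16384
So ceil(log2(9006)) = 14

bits = ceil(log2(9006)) = ceil(13.1367) = 14 bits


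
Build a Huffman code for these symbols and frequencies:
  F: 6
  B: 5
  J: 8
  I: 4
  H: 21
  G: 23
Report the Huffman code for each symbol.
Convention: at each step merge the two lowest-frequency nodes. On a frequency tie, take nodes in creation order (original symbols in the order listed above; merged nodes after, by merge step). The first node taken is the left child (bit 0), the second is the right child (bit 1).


Huffman tree construction:
Step 1: Merge I(4) + B(5) = 9
Step 2: Merge F(6) + J(8) = 14
Step 3: Merge (I+B)(9) + (F+J)(14) = 23
Step 4: Merge H(21) + G(23) = 44
Step 5: Merge ((I+B)+(F+J))(23) + (H+G)(44) = 67
Read each symbol's code off the tree from the root (left child = 0, right child = 1).

Codes:
  F: 010 (length 3)
  B: 001 (length 3)
  J: 011 (length 3)
  I: 000 (length 3)
  H: 10 (length 2)
  G: 11 (length 2)
Average code length: 157/67 = 2.3433 bits/symbol


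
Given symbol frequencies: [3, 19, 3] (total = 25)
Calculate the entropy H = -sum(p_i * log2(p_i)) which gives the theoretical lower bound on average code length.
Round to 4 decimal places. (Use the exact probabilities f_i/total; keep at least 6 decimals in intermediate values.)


Per-symbol terms -p_i * log2(p_i) with p_i = f_i/25:
  p = 3/25 = 0.120000: log2(p) = -3.058894, -p*log2(p) = 0.367067
  p = 19/25 = 0.760000: log2(p) = -0.395929, -p*log2(p) = 0.300906
  p = 3/25 = 0.120000: log2(p) = -3.058894, -p*log2(p) = 0.367067
H = 0.367067 + 0.300906 + 0.367067 = 1.035040

H = 1.035 bits/symbol


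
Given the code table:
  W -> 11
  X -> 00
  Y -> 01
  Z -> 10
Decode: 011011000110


Decoding:
01 -> Y
10 -> Z
11 -> W
00 -> X
01 -> Y
10 -> Z


Result: YZWXYZ


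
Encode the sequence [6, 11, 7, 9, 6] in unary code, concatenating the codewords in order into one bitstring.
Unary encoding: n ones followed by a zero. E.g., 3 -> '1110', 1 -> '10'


Encode each number as n ones followed by a terminating 0:
  6 -> 1111110 (7 bits)
  11 -> 111111111110 (12 bits)
  7 -> 11111110 (8 bits)
  9 -> 1111111110 (10 bits)
  6 -> 1111110 (7 bits)
Total length = 7 + 12 + 8 + 10 + 7 = 44 bits.

Unary([6, 11, 7, 9, 6]) = 11111101111111111101111111011111111101111110 (44 bits)


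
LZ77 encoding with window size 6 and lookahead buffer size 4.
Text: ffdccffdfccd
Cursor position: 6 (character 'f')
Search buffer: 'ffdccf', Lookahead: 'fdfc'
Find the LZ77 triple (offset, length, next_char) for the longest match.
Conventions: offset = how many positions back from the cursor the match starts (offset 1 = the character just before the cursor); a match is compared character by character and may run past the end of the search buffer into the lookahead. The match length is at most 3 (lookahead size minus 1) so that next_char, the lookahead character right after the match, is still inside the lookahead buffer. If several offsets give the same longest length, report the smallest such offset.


Try each offset into the search buffer:
  offset=1 (pos 5, char 'f'): match length 1
  offset=2 (pos 4, char 'c'): match length 0
  offset=3 (pos 3, char 'c'): match length 0
  offset=4 (pos 2, char 'd'): match length 0
  offset=5 (pos 1, char 'f'): match length 2
  offset=6 (pos 0, char 'f'): match length 1
Longest match has length 2 at offset 5.
next_char = character at position 6 + 2 = 8 -> 'f'

Best match: offset=5, length=2 (matching 'fd' starting at position 1)
LZ77 triple: (5, 2, 'f')


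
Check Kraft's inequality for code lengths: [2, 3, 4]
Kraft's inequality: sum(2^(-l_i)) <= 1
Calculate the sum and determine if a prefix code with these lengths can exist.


Sum = 2^(-2) + 2^(-3) + 2^(-4)
    = 0.25 + 0.125 + 0.0625
    = 7/16 = 0.4375
Since 0.4375 <= 1, Kraft's inequality IS satisfied.
A prefix code with these lengths CAN exist.

Kraft sum = 0.4375. Satisfied.


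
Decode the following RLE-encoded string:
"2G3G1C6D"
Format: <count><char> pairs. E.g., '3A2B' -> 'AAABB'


Expanding each <count><char> pair:
  2G -> 'GG'
  3G -> 'GGG'
  1C -> 'C'
  6D -> 'DDDDDD'

Decoded = GGGGGCDDDDDD


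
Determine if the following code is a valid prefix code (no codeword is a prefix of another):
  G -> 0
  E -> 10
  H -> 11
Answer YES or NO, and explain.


Checking each pair (does one codeword prefix another?):
  G='0' vs E='10': no prefix
  G='0' vs H='11': no prefix
  E='10' vs G='0': no prefix
  E='10' vs H='11': no prefix
  H='11' vs G='0': no prefix
  H='11' vs E='10': no prefix
No violation found over all pairs.

YES -- this is a valid prefix code. No codeword is a prefix of any other codeword.


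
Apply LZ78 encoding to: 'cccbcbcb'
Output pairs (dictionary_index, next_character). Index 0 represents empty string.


LZ78 encoding steps:
Dictionary: {0: ''}
Step 1: w='' (idx 0), next='c' -> output (0, 'c'), add 'c' as idx 1
Step 2: w='c' (idx 1), next='c' -> output (1, 'c'), add 'cc' as idx 2
Step 3: w='' (idx 0), next='b' -> output (0, 'b'), add 'b' as idx 3
Step 4: w='c' (idx 1), next='b' -> output (1, 'b'), add 'cb' as idx 4
Step 5: w='cb' (idx 4), end of input -> output (4, '')


Encoded: [(0, 'c'), (1, 'c'), (0, 'b'), (1, 'b'), (4, '')]


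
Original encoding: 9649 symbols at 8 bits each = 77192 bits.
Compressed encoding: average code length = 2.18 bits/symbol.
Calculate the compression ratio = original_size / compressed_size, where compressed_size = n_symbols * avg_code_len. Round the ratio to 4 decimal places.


original_size = n_symbols * orig_bits = 9649 * 8 = 77192 bits
compressed_size = n_symbols * avg_code_len = 9649 * 2.18 = 21034.82 bits
ratio = original_size / compressed_size = 77192 / 21034.82 = 3.6697

Compression ratio = 3.6697


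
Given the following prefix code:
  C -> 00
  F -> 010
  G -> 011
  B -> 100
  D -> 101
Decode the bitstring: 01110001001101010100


Decoding step by step:
Bits 011 -> G
Bits 100 -> B
Bits 010 -> F
Bits 011 -> G
Bits 010 -> F
Bits 101 -> D
Bits 00 -> C


Decoded message: GBFGFDC


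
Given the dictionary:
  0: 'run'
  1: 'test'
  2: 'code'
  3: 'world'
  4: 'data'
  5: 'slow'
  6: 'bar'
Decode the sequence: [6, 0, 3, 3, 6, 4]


Look up each index in the dictionary:
  6 -> 'bar'
  0 -> 'run'
  3 -> 'world'
  3 -> 'world'
  6 -> 'bar'
  4 -> 'data'

Decoded: "bar run world world bar data"


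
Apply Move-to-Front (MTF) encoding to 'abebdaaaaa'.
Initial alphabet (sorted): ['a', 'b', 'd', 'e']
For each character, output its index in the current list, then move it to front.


MTF encoding:
'a': index 0 in ['a', 'b', 'd', 'e'] -> ['a', 'b', 'd', 'e']
'b': index 1 in ['a', 'b', 'd', 'e'] -> ['b', 'a', 'd', 'e']
'e': index 3 in ['b', 'a', 'd', 'e'] -> ['e', 'b', 'a', 'd']
'b': index 1 in ['e', 'b', 'a', 'd'] -> ['b', 'e', 'a', 'd']
'd': index 3 in ['b', 'e', 'a', 'd'] -> ['d', 'b', 'e', 'a']
'a': index 3 in ['d', 'b', 'e', 'a'] -> ['a', 'd', 'b', 'e']
'a': index 0 in ['a', 'd', 'b', 'e'] -> ['a', 'd', 'b', 'e']
'a': index 0 in ['a', 'd', 'b', 'e'] -> ['a', 'd', 'b', 'e']
'a': index 0 in ['a', 'd', 'b', 'e'] -> ['a', 'd', 'b', 'e']
'a': index 0 in ['a', 'd', 'b', 'e'] -> ['a', 'd', 'b', 'e']


Output: [0, 1, 3, 1, 3, 3, 0, 0, 0, 0]


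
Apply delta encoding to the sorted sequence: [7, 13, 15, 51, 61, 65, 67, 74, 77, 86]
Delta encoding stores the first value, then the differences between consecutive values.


First value: 7
Deltas:
  13 - 7 = 6
  15 - 13 = 2
  51 - 15 = 36
  61 - 51 = 10
  65 - 61 = 4
  67 - 65 = 2
  74 - 67 = 7
  77 - 74 = 3
  86 - 77 = 9


Delta encoded: [7, 6, 2, 36, 10, 4, 2, 7, 3, 9]


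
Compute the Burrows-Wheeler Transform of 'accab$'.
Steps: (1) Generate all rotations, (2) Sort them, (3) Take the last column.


Rotations (sorted):
  0: $accab -> last char: b
  1: ab$acc -> last char: c
  2: accab$ -> last char: $
  3: b$acca -> last char: a
  4: cab$ac -> last char: c
  5: ccab$a -> last char: a


BWT = bc$aca


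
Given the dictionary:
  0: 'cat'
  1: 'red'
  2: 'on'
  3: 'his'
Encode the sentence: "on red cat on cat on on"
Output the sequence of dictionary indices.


Look up each word in the dictionary:
  'on' -> 2
  'red' -> 1
  'cat' -> 0
  'on' -> 2
  'cat' -> 0
  'on' -> 2
  'on' -> 2

Encoded: [2, 1, 0, 2, 0, 2, 2]


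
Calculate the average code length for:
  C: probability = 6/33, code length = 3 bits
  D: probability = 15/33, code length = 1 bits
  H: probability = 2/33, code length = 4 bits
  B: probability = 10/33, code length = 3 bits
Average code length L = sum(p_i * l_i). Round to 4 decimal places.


Weighted contributions p_i * l_i:
  C: (6/33) * 3 = 18/33
  D: (15/33) * 1 = 15/33
  H: (2/33) * 4 = 8/33
  B: (10/33) * 3 = 30/33
Sum = (18 + 15 + 8 + 30)/33 = 71/33

L = 71/33 = 2.1515 bits/symbol


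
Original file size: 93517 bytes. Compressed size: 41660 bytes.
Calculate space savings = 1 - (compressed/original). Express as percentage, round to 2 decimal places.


ratio = compressed/original = 41660/93517 = 0.445481
savings = 1 - ratio = 1 - 0.445481 = 0.554519
as a percentage: 0.554519 * 100 = 55.45%

Space savings = 1 - 41660/93517 = 55.45%


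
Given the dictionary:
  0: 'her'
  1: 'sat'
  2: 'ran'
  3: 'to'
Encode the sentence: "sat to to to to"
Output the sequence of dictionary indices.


Look up each word in the dictionary:
  'sat' -> 1
  'to' -> 3
  'to' -> 3
  'to' -> 3
  'to' -> 3

Encoded: [1, 3, 3, 3, 3]


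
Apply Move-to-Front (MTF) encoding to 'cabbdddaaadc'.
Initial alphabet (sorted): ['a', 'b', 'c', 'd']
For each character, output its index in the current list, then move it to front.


MTF encoding:
'c': index 2 in ['a', 'b', 'c', 'd'] -> ['c', 'a', 'b', 'd']
'a': index 1 in ['c', 'a', 'b', 'd'] -> ['a', 'c', 'b', 'd']
'b': index 2 in ['a', 'c', 'b', 'd'] -> ['b', 'a', 'c', 'd']
'b': index 0 in ['b', 'a', 'c', 'd'] -> ['b', 'a', 'c', 'd']
'd': index 3 in ['b', 'a', 'c', 'd'] -> ['d', 'b', 'a', 'c']
'd': index 0 in ['d', 'b', 'a', 'c'] -> ['d', 'b', 'a', 'c']
'd': index 0 in ['d', 'b', 'a', 'c'] -> ['d', 'b', 'a', 'c']
'a': index 2 in ['d', 'b', 'a', 'c'] -> ['a', 'd', 'b', 'c']
'a': index 0 in ['a', 'd', 'b', 'c'] -> ['a', 'd', 'b', 'c']
'a': index 0 in ['a', 'd', 'b', 'c'] -> ['a', 'd', 'b', 'c']
'd': index 1 in ['a', 'd', 'b', 'c'] -> ['d', 'a', 'b', 'c']
'c': index 3 in ['d', 'a', 'b', 'c'] -> ['c', 'd', 'a', 'b']


Output: [2, 1, 2, 0, 3, 0, 0, 2, 0, 0, 1, 3]


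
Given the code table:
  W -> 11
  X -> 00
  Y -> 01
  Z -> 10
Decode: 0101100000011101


Decoding:
01 -> Y
01 -> Y
10 -> Z
00 -> X
00 -> X
01 -> Y
11 -> W
01 -> Y


Result: YYZXXYWY


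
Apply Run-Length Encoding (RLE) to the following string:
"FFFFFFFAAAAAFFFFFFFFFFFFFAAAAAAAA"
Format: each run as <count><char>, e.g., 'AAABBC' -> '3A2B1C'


Scanning runs left to right:
  i=0: run of 'F' x 7 -> '7F'
  i=7: run of 'A' x 5 -> '5A'
  i=12: run of 'F' x 13 -> '13F'
  i=25: run of 'A' x 8 -> '8A'

RLE = 7F5A13F8A


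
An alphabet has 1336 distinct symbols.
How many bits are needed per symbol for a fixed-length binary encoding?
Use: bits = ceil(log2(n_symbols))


log2(1336) = 10.3837
Bracket: 2^10 = 1024 < 1336 <= 2^11 = 2048
So ceil(log2(1336)) = 11

bits = ceil(log2(1336)) = ceil(10.3837) = 11 bits


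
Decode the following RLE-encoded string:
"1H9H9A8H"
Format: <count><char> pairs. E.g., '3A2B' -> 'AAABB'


Expanding each <count><char> pair:
  1H -> 'H'
  9H -> 'HHHHHHHHH'
  9A -> 'AAAAAAAAA'
  8H -> 'HHHHHHHH'

Decoded = HHHHHHHHHHAAAAAAAAAHHHHHHHH


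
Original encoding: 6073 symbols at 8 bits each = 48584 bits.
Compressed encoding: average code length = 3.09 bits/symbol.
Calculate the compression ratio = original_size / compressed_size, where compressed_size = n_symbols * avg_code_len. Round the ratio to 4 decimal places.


original_size = n_symbols * orig_bits = 6073 * 8 = 48584 bits
compressed_size = n_symbols * avg_code_len = 6073 * 3.09 = 18765.57 bits
ratio = original_size / compressed_size = 48584 / 18765.57 = 2.589

Compression ratio = 2.589


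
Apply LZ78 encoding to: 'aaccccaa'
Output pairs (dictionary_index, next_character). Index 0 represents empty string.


LZ78 encoding steps:
Dictionary: {0: ''}
Step 1: w='' (idx 0), next='a' -> output (0, 'a'), add 'a' as idx 1
Step 2: w='a' (idx 1), next='c' -> output (1, 'c'), add 'ac' as idx 2
Step 3: w='' (idx 0), next='c' -> output (0, 'c'), add 'c' as idx 3
Step 4: w='c' (idx 3), next='c' -> output (3, 'c'), add 'cc' as idx 4
Step 5: w='a' (idx 1), next='a' -> output (1, 'a'), add 'aa' as idx 5


Encoded: [(0, 'a'), (1, 'c'), (0, 'c'), (3, 'c'), (1, 'a')]


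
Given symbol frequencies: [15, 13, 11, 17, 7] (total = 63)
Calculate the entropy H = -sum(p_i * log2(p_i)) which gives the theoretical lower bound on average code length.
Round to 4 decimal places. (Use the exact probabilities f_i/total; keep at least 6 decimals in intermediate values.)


Per-symbol terms -p_i * log2(p_i) with p_i = f_i/63:
  p = 15/63 = 0.238095: log2(p) = -2.070389, -p*log2(p) = 0.492950
  p = 13/63 = 0.206349: log2(p) = -2.276840, -p*log2(p) = 0.469824
  p = 11/63 = 0.174603: log2(p) = -2.517848, -p*log2(p) = 0.439624
  p = 17/63 = 0.269841: log2(p) = -1.889817, -p*log2(p) = 0.509951
  p = 7/63 = 0.111111: log2(p) = -3.169925, -p*log2(p) = 0.352214
H = 0.492950 + 0.469824 + 0.439624 + 0.509951 + 0.352214 = 2.264563

H = 2.2646 bits/symbol


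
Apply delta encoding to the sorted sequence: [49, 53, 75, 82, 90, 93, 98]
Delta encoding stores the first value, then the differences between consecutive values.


First value: 49
Deltas:
  53 - 49 = 4
  75 - 53 = 22
  82 - 75 = 7
  90 - 82 = 8
  93 - 90 = 3
  98 - 93 = 5


Delta encoded: [49, 4, 22, 7, 8, 3, 5]


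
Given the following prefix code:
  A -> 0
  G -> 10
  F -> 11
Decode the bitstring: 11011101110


Decoding step by step:
Bits 11 -> F
Bits 0 -> A
Bits 11 -> F
Bits 10 -> G
Bits 11 -> F
Bits 10 -> G


Decoded message: FAFGFG


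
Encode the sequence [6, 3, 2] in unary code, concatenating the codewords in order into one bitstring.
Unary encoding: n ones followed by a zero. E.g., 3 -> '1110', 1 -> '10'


Encode each number as n ones followed by a terminating 0:
  6 -> 1111110 (7 bits)
  3 -> 1110 (4 bits)
  2 -> 110 (3 bits)
Total length = 7 + 4 + 3 = 14 bits.

Unary([6, 3, 2]) = 11111101110110 (14 bits)


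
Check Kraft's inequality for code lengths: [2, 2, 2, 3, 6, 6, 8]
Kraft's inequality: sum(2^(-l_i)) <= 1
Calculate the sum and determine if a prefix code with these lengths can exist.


Sum = 2^(-2) + 2^(-2) + 2^(-2) + 2^(-3) + 2^(-6) + 2^(-6) + 2^(-8)
    = 0.25 + 0.25 + 0.25 + 0.125 + 0.015625 + 0.015625 + 0.00390625
    = 233/256 = 0.91015625
Since 0.91015625 <= 1, Kraft's inequality IS satisfied.
A prefix code with these lengths CAN exist.

Kraft sum = 0.91015625. Satisfied.


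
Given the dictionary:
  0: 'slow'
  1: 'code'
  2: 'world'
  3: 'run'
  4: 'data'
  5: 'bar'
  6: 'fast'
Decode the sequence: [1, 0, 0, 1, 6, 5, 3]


Look up each index in the dictionary:
  1 -> 'code'
  0 -> 'slow'
  0 -> 'slow'
  1 -> 'code'
  6 -> 'fast'
  5 -> 'bar'
  3 -> 'run'

Decoded: "code slow slow code fast bar run"


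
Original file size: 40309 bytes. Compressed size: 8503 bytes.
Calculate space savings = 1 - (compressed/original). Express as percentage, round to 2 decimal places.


ratio = compressed/original = 8503/40309 = 0.210945
savings = 1 - ratio = 1 - 0.210945 = 0.789055
as a percentage: 0.789055 * 100 = 78.91%

Space savings = 1 - 8503/40309 = 78.91%


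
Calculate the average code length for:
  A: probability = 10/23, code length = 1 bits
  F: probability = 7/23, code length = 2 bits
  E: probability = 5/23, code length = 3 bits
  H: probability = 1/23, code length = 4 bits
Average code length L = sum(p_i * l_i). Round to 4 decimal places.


Weighted contributions p_i * l_i:
  A: (10/23) * 1 = 10/23
  F: (7/23) * 2 = 14/23
  E: (5/23) * 3 = 15/23
  H: (1/23) * 4 = 4/23
Sum = (10 + 14 + 15 + 4)/23 = 43/23

L = 43/23 = 1.8696 bits/symbol


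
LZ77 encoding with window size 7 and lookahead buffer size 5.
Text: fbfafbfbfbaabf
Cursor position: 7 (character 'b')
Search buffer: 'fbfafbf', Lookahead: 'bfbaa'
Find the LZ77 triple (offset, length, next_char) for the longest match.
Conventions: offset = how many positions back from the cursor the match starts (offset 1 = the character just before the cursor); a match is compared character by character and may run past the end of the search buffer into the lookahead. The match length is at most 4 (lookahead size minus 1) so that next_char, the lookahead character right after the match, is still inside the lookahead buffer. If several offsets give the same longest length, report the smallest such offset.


Try each offset into the search buffer:
  offset=1 (pos 6, char 'f'): match length 0
  offset=2 (pos 5, char 'b'): match length 3
  offset=3 (pos 4, char 'f'): match length 0
  offset=4 (pos 3, char 'a'): match length 0
  offset=5 (pos 2, char 'f'): match length 0
  offset=6 (pos 1, char 'b'): match length 2
  offset=7 (pos 0, char 'f'): match length 0
Longest match has length 3 at offset 2.
next_char = character at position 7 + 3 = 10 -> 'a'

Best match: offset=2, length=3 (matching 'bfb' starting at position 5)
LZ77 triple: (2, 3, 'a')


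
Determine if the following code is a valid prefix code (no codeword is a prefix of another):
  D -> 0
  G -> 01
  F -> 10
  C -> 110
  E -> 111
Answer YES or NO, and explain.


Checking each pair (does one codeword prefix another?):
  D='0' vs G='01': prefix -- VIOLATION

NO -- this is NOT a valid prefix code. D (0) is a prefix of G (01).


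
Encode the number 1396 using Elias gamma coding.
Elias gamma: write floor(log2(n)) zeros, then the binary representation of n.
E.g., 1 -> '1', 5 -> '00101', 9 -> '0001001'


num_bits = floor(log2(1396)) + 1 = 11
leading_zeros = num_bits - 1 = 10
binary(1396) = 10101110100

Elias gamma(1396) = '0000000000' + '10101110100' = 000000000010101110100 (21 bits)


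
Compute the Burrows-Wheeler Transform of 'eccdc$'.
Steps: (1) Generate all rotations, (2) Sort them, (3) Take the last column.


Rotations (sorted):
  0: $eccdc -> last char: c
  1: c$eccd -> last char: d
  2: ccdc$e -> last char: e
  3: cdc$ec -> last char: c
  4: dc$ecc -> last char: c
  5: eccdc$ -> last char: $


BWT = cdecc$


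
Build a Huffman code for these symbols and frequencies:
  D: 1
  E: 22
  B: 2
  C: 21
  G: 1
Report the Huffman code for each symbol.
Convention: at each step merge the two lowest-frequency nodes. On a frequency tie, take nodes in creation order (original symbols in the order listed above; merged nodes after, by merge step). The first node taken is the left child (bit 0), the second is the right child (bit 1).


Huffman tree construction:
Step 1: Merge D(1) + G(1) = 2
Step 2: Merge B(2) + (D+G)(2) = 4
Step 3: Merge (B+(D+G))(4) + C(21) = 25
Step 4: Merge E(22) + ((B+(D+G))+C)(25) = 47
Read each symbol's code off the tree from the root (left child = 0, right child = 1).

Codes:
  D: 1010 (length 4)
  E: 0 (length 1)
  B: 100 (length 3)
  C: 11 (length 2)
  G: 1011 (length 4)
Average code length: 78/47 = 1.6596 bits/symbol


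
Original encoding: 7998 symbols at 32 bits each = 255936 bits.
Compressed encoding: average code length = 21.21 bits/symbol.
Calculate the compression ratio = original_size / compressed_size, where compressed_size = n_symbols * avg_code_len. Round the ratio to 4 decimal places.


original_size = n_symbols * orig_bits = 7998 * 32 = 255936 bits
compressed_size = n_symbols * avg_code_len = 7998 * 21.21 = 169637.58 bits
ratio = original_size / compressed_size = 255936 / 169637.58 = 1.5087

Compression ratio = 1.5087


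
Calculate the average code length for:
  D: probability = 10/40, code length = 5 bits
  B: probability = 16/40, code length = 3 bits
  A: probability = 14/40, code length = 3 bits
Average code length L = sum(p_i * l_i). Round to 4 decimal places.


Weighted contributions p_i * l_i:
  D: (10/40) * 5 = 50/40
  B: (16/40) * 3 = 48/40
  A: (14/40) * 3 = 42/40
Sum = (50 + 48 + 42)/40 = 140/40

L = 140/40 = 3.5000 bits/symbol


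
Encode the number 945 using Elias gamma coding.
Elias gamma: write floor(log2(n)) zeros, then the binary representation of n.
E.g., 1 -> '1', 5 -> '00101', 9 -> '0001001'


num_bits = floor(log2(945)) + 1 = 10
leading_zeros = num_bits - 1 = 9
binary(945) = 1110110001

Elias gamma(945) = '000000000' + '1110110001' = 0000000001110110001 (19 bits)


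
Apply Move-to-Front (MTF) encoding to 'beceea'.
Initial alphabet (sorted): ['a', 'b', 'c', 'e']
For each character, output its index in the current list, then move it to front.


MTF encoding:
'b': index 1 in ['a', 'b', 'c', 'e'] -> ['b', 'a', 'c', 'e']
'e': index 3 in ['b', 'a', 'c', 'e'] -> ['e', 'b', 'a', 'c']
'c': index 3 in ['e', 'b', 'a', 'c'] -> ['c', 'e', 'b', 'a']
'e': index 1 in ['c', 'e', 'b', 'a'] -> ['e', 'c', 'b', 'a']
'e': index 0 in ['e', 'c', 'b', 'a'] -> ['e', 'c', 'b', 'a']
'a': index 3 in ['e', 'c', 'b', 'a'] -> ['a', 'e', 'c', 'b']


Output: [1, 3, 3, 1, 0, 3]


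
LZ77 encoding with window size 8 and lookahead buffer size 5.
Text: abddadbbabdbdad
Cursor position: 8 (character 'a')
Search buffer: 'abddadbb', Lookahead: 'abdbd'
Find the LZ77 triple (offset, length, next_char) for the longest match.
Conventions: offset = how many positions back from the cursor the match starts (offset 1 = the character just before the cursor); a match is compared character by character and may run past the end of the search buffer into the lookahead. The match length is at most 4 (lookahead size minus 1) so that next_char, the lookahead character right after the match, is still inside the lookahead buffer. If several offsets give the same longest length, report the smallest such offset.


Try each offset into the search buffer:
  offset=1 (pos 7, char 'b'): match length 0
  offset=2 (pos 6, char 'b'): match length 0
  offset=3 (pos 5, char 'd'): match length 0
  offset=4 (pos 4, char 'a'): match length 1
  offset=5 (pos 3, char 'd'): match length 0
  offset=6 (pos 2, char 'd'): match length 0
  offset=7 (pos 1, char 'b'): match length 0
  offset=8 (pos 0, char 'a'): match length 3
Longest match has length 3 at offset 8.
next_char = character at position 8 + 3 = 11 -> 'b'

Best match: offset=8, length=3 (matching 'abd' starting at position 0)
LZ77 triple: (8, 3, 'b')
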